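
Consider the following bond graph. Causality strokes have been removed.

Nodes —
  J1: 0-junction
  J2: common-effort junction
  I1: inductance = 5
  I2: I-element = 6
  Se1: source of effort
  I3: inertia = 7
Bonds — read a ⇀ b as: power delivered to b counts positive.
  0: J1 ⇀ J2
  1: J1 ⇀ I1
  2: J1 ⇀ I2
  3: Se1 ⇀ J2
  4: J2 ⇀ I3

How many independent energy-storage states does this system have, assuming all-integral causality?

3  (I1, I2, I3 all integral)

b3 |J2  (source Se1 imposes e)
b0 |J1  (J2: bond 3 brought effort, rest push out)
b4 |I3  (J2 effort already set via bond 3)
b1 |I1  (0-jn J1 has e-setter on 0)
b2 |I2  (common-e at J1 fixed by 0)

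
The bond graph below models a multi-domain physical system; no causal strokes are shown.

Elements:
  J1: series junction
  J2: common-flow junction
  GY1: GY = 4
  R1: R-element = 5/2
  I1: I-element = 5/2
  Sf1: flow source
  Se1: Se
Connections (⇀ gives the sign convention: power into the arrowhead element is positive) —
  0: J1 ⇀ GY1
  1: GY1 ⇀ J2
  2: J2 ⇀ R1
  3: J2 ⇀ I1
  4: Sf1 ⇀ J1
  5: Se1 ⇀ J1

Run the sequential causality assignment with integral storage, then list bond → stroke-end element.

b4 →Sf1  (Sf1 (Sf) sets flow on bond)
b5 →J1  (Se1 fixes effort; stroke away)
b0 →J1  (J1: bond 4 brought flow, rest push out)
b1 →J2  (GY GY1: same side as bond 0)
b3 →I1  (I1: I, integral causality)
b2 →J2  (J2 flow already set via bond 3)

b0 stroke→J1
b1 stroke→J2
b2 stroke→J2
b3 stroke→I1
b4 stroke→Sf1
b5 stroke→J1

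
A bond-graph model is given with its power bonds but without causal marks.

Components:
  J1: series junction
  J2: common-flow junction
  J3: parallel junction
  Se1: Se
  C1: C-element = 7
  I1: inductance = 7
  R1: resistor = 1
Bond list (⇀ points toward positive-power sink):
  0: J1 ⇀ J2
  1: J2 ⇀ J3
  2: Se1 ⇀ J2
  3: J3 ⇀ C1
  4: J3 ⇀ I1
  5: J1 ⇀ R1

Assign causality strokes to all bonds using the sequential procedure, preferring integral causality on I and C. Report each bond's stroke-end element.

bond 0 stroke at J1
bond 1 stroke at J2
bond 2 stroke at J2
bond 3 stroke at J3
bond 4 stroke at I1
bond 5 stroke at R1

#2 →J2  (Se1 (Se) sets effort on bond)
#3 →J3  (C1 integral (e out))
#1 →J2  (J3 effort already set via bond 3)
#4 →I1  (common-e at J3 fixed by 3)
#0 →J1  (closing 1-jn rule on J2)
#5 →R1  (J1: last free bond brings flow in)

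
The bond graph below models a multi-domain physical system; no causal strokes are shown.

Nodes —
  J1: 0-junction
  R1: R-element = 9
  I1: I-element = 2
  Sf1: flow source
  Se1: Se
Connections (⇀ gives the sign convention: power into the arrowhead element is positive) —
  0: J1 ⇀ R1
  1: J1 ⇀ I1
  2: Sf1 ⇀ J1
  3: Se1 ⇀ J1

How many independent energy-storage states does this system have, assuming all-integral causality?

bond 2 →Sf1  (Sf1: flow source, stroke at near end)
bond 3 →J1  (Se1 (Se) sets effort on bond)
bond 0 →R1  (J1: bond 3 brought effort, rest push out)
bond 1 →I1  (0-jn J1 has e-setter on 3)

1  (I1 all integral)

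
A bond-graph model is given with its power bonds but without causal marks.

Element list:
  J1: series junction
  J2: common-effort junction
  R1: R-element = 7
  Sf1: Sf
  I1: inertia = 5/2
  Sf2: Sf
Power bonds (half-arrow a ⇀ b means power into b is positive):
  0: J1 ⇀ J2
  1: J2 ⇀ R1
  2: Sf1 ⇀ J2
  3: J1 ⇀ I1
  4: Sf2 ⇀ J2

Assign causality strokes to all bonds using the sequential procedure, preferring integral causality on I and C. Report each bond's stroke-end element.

bond 0 stroke at J1
bond 1 stroke at J2
bond 2 stroke at Sf1
bond 3 stroke at I1
bond 4 stroke at Sf2

#2 stroke→Sf1  (Sf1 (Sf) sets flow on bond)
#4 stroke→Sf2  (Sf2 (Sf) sets flow on bond)
#3 stroke→I1  (prefer integral on I1)
#0 stroke→J1  (common-f at J1 fixed by 3)
#1 stroke→J2  (J2: last free bond brings effort in)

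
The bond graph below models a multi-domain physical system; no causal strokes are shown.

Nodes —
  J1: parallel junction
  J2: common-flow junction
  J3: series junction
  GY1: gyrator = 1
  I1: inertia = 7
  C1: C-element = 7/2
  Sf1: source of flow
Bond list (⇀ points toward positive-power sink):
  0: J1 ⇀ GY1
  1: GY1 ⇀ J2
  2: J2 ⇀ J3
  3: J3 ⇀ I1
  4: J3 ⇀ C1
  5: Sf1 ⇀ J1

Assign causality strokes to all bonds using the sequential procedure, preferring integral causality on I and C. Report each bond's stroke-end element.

#0 stroke→J1
#1 stroke→J2
#2 stroke→J3
#3 stroke→I1
#4 stroke→J3
#5 stroke→Sf1

#5 |Sf1  (source Sf1 imposes f)
#0 |J1  (J1: last free bond brings effort in)
#1 |J2  (GY GY1: same side as bond 0)
#2 |J3  (J2 needs exactly one f-in)
#3 |I1  (prefer integral on I1)
#4 |J3  (J3 flow already set via bond 3)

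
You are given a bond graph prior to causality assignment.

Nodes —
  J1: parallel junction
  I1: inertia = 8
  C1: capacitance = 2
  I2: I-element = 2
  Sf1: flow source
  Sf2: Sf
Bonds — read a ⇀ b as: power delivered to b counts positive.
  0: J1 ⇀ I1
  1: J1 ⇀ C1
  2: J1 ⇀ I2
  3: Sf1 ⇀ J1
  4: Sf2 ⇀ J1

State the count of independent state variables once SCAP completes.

3  (C1, I1, I2 all integral)

b3 →Sf1  (Sf1: flow source, stroke at near end)
b4 →Sf2  (Sf2 (Sf) sets flow on bond)
b0 →I1  (I1: I, integral causality)
b1 →J1  (C1 integral (e out))
b2 →I2  (0-jn J1 has e-setter on 1)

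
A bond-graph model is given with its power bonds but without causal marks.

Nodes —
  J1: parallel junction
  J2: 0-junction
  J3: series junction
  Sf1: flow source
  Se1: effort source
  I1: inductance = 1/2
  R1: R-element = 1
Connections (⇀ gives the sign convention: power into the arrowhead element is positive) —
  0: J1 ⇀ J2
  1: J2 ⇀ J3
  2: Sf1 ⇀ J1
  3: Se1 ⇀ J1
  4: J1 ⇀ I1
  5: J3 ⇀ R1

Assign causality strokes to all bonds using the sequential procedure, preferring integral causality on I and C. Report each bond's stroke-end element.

bond 0 |J2
bond 1 |J3
bond 2 |Sf1
bond 3 |J1
bond 4 |I1
bond 5 |R1

β2 stroke at Sf1  (Sf1 fixes flow; stroke at Sf1)
β3 stroke at J1  (source Se1 imposes e)
β0 stroke at J2  (J1: bond 3 brought effort, rest push out)
β4 stroke at I1  (J1 effort already set via bond 3)
β1 stroke at J3  (common-e at J2 fixed by 0)
β5 stroke at R1  (J3 needs exactly one f-in)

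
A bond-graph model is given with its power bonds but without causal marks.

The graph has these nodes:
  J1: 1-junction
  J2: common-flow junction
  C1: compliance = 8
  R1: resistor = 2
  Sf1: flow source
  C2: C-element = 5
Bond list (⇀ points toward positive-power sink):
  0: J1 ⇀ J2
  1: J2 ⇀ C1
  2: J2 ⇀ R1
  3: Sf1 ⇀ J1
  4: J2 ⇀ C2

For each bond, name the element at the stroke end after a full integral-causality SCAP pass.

β3 →Sf1  (source Sf1 imposes f)
β0 →J1  (common-f at J1 fixed by 3)
β1 →J2  (J2 flow already set via bond 0)
β2 →J2  (common-f at J2 fixed by 0)
β4 →J2  (common-f at J2 fixed by 0)

b0 stroke at J1
b1 stroke at J2
b2 stroke at J2
b3 stroke at Sf1
b4 stroke at J2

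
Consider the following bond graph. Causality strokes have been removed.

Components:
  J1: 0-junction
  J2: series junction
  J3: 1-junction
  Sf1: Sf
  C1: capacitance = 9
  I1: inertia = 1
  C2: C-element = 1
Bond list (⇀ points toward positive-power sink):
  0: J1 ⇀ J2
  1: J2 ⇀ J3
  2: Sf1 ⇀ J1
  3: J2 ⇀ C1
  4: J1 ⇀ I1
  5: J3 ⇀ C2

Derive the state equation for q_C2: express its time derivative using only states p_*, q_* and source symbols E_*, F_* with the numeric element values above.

bond 2 stroke→Sf1  (Sf1: flow source, stroke at near end)
bond 3 stroke→J2  (C1: C, integral causality)
bond 4 stroke→I1  (I1 outputs flow p/I1)
bond 0 stroke→J1  (J1: last free bond brings effort in)
bond 1 stroke→J2  (J2 flow already set via bond 0)
bond 5 stroke→J3  (J3: bond 1 brought flow, rest push out)

dq_C2/dt = F_Sf1 - p_I1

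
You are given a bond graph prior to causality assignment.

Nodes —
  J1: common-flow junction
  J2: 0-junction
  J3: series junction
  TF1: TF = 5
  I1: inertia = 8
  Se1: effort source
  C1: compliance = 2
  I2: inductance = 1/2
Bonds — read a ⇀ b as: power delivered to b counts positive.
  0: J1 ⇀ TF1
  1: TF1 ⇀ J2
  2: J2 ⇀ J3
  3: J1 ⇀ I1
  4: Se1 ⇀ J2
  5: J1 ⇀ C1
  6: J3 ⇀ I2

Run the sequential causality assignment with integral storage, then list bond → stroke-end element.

β0 stroke→J1
β1 stroke→TF1
β2 stroke→J3
β3 stroke→I1
β4 stroke→J2
β5 stroke→J1
β6 stroke→I2

#4 stroke→J2  (Se1: effort source, stroke at far end)
#1 stroke→TF1  (common-e at J2 fixed by 4)
#2 stroke→J3  (J2: bond 4 brought effort, rest push out)
#6 stroke→I2  (closing 1-jn rule on J3)
#0 stroke→J1  (through TF1, causality passes straight; one stroke at TF1)
#3 stroke→I1  (I1 outputs flow p/I1)
#5 stroke→J1  (1-jn J1 has f-setter on 3)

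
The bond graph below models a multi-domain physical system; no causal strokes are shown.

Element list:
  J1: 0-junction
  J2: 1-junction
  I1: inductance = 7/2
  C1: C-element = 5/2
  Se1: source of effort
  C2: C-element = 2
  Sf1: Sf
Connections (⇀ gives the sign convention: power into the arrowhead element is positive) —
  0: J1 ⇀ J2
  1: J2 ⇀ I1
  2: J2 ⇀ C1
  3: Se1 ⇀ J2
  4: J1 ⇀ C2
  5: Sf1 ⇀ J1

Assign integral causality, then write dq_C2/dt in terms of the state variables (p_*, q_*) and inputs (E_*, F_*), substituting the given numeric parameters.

dq_C2/dt = F_Sf1 - 2*p_I1/7

b3 |J2  (source Se1 imposes e)
b5 |Sf1  (Sf1 fixes flow; stroke at Sf1)
b1 |I1  (I1 outputs flow p/I1)
b0 |J2  (1-jn J2 has f-setter on 1)
b2 |J2  (J2: bond 1 brought flow, rest push out)
b4 |J1  (only one effort-in slot at J1)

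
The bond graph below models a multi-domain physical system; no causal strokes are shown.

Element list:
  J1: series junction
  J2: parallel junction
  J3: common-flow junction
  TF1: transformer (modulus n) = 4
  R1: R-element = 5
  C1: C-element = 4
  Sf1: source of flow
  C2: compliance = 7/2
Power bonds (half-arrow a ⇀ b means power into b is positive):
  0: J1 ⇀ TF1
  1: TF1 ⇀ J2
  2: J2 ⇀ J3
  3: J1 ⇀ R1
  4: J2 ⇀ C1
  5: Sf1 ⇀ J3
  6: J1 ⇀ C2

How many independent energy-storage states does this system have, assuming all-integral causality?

2  (C1, C2 all integral)

β5 stroke at Sf1  (Sf1 (Sf) sets flow on bond)
β2 stroke at J3  (1-jn J3 has f-setter on 5)
β4 stroke at J2  (C1: C, integral causality)
β1 stroke at TF1  (common-e at J2 fixed by 4)
β0 stroke at J1  (TF TF1: opposite of bond 1)
β6 stroke at J1  (C2 outputs effort q/C2)
β3 stroke at R1  (only one flow-in slot at J1)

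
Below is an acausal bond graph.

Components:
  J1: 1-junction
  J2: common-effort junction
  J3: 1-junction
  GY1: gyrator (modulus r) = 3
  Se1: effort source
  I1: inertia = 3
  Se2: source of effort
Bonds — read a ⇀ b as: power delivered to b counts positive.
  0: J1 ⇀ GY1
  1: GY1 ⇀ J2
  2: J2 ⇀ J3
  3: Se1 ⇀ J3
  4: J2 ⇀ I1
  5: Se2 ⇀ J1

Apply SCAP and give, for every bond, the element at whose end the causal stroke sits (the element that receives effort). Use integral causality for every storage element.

b0 →GY1
b1 →GY1
b2 →J2
b3 →J3
b4 →I1
b5 →J1

b3 →J3  (Se1: effort source, stroke at far end)
b5 →J1  (Se2: effort source, stroke at far end)
b0 →GY1  (only one flow-in slot at J1)
b2 →J2  (only one flow-in slot at J3)
b1 →GY1  (GY1: gyrator matches bond 0)
b4 →I1  (J2: bond 2 brought effort, rest push out)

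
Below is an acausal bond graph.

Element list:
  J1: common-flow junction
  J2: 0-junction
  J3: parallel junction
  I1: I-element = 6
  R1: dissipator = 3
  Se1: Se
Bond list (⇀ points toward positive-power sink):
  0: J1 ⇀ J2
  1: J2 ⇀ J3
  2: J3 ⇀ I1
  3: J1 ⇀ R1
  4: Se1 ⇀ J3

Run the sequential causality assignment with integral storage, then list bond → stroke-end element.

bond 0 stroke at J1
bond 1 stroke at J2
bond 2 stroke at I1
bond 3 stroke at R1
bond 4 stroke at J3

bond 4 →J3  (Se1: effort source, stroke at far end)
bond 1 →J2  (0-jn J3 has e-setter on 4)
bond 2 →I1  (common-e at J3 fixed by 4)
bond 0 →J1  (J2: bond 1 brought effort, rest push out)
bond 3 →R1  (closing 1-jn rule on J1)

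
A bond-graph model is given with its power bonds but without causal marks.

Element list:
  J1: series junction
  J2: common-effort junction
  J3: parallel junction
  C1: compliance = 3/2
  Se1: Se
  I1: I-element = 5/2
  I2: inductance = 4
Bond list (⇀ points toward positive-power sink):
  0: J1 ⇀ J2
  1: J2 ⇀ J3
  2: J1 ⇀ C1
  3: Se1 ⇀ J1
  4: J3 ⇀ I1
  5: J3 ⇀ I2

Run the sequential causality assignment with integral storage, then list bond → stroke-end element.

b0 stroke at J2
b1 stroke at J3
b2 stroke at J1
b3 stroke at J1
b4 stroke at I1
b5 stroke at I2

b3 →J1  (Se1 fixes effort; stroke away)
b2 →J1  (C1 outputs effort q/C1)
b0 →J2  (J1 needs exactly one f-in)
b1 →J3  (common-e at J2 fixed by 0)
b4 →I1  (0-jn J3 has e-setter on 1)
b5 →I2  (J3: bond 1 brought effort, rest push out)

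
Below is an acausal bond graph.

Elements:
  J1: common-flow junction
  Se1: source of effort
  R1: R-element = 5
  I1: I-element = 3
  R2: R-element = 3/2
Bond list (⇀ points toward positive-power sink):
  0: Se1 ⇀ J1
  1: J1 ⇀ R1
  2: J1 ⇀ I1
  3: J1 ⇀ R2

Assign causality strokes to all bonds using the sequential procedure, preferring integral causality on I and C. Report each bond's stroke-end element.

#0 →J1  (source Se1 imposes e)
#2 →I1  (I1 integral (f out))
#1 →J1  (common-f at J1 fixed by 2)
#3 →J1  (J1: bond 2 brought flow, rest push out)

b0 stroke→J1
b1 stroke→J1
b2 stroke→I1
b3 stroke→J1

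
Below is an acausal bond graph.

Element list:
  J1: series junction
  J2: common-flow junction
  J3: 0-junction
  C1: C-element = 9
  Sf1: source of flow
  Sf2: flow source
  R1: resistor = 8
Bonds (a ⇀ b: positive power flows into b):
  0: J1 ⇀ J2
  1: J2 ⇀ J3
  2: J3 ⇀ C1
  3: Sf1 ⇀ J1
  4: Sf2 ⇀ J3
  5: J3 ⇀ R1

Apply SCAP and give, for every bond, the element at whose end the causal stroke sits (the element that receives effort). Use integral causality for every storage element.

β0 |J1
β1 |J2
β2 |J3
β3 |Sf1
β4 |Sf2
β5 |R1

#3 stroke at Sf1  (Sf1: flow source, stroke at near end)
#4 stroke at Sf2  (Sf2: flow source, stroke at near end)
#0 stroke at J1  (J1: bond 3 brought flow, rest push out)
#1 stroke at J2  (J2 flow already set via bond 0)
#2 stroke at J3  (C1 integral (e out))
#5 stroke at R1  (common-e at J3 fixed by 2)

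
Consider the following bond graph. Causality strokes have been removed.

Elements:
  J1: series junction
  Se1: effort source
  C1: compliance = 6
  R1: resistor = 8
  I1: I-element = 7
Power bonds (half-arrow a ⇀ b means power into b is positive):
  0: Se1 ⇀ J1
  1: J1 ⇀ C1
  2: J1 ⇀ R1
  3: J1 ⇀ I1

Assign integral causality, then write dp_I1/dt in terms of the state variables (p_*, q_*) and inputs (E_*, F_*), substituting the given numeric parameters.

dp_I1/dt = E_Se1 - 8*p_I1/7 - q_C1/6

b0 stroke at J1  (source Se1 imposes e)
b1 stroke at J1  (C1 integral (e out))
b3 stroke at I1  (I1 integral (f out))
b2 stroke at J1  (J1 flow already set via bond 3)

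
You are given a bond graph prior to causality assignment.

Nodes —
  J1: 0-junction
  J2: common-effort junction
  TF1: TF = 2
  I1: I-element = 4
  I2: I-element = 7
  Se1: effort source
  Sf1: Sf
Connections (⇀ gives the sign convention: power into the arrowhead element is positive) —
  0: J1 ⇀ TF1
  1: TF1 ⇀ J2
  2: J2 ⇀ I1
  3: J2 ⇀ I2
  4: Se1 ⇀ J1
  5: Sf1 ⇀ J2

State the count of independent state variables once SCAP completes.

b4 |J1  (Se1 fixes effort; stroke away)
b5 |Sf1  (source Sf1 imposes f)
b0 |TF1  (J1 effort already set via bond 4)
b1 |J2  (TF TF1: opposite of bond 0)
b2 |I1  (J2: bond 1 brought effort, rest push out)
b3 |I2  (0-jn J2 has e-setter on 1)

2  (I1, I2 all integral)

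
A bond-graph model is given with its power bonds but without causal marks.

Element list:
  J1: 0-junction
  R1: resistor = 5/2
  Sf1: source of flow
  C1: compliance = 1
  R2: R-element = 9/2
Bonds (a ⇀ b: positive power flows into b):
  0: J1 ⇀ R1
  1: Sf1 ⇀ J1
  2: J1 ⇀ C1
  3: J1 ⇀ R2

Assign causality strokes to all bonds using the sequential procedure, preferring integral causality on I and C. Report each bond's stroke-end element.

b1 |Sf1  (Sf1 fixes flow; stroke at Sf1)
b2 |J1  (prefer integral on C1)
b0 |R1  (J1 effort already set via bond 2)
b3 |R2  (J1: bond 2 brought effort, rest push out)

bond 0 stroke→R1
bond 1 stroke→Sf1
bond 2 stroke→J1
bond 3 stroke→R2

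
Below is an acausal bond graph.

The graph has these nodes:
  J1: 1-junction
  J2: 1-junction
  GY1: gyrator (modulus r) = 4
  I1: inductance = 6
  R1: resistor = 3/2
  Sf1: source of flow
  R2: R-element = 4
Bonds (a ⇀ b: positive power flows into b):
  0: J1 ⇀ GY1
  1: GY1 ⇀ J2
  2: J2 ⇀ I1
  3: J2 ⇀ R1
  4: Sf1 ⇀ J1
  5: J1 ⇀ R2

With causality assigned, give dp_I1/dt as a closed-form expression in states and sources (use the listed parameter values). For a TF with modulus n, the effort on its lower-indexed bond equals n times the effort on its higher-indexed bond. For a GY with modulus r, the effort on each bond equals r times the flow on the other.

#4 stroke→Sf1  (Sf1 (Sf) sets flow on bond)
#0 stroke→J1  (J1: bond 4 brought flow, rest push out)
#5 stroke→J1  (1-jn J1 has f-setter on 4)
#1 stroke→J2  (GY GY1: same side as bond 0)
#2 stroke→I1  (prefer integral on I1)
#3 stroke→J2  (J2 flow already set via bond 2)

dp_I1/dt = 4*F_Sf1 - p_I1/4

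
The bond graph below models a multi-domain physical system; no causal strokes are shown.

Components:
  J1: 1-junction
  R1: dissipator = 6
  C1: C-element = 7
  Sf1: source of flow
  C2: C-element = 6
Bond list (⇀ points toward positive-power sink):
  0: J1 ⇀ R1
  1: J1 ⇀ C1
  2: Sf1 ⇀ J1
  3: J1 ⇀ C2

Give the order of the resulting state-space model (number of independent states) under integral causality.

bond 2 |Sf1  (Sf1 fixes flow; stroke at Sf1)
bond 0 |J1  (1-jn J1 has f-setter on 2)
bond 1 |J1  (common-f at J1 fixed by 2)
bond 3 |J1  (1-jn J1 has f-setter on 2)

2  (C1, C2 all integral)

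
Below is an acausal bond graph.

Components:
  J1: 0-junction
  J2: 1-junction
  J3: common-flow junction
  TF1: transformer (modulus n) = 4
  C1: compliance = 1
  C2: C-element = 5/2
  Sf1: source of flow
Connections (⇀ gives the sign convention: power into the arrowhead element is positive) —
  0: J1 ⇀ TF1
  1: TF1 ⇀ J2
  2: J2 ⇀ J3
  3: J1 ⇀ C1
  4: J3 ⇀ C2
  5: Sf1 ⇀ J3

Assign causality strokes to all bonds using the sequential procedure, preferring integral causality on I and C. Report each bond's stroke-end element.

b5 stroke→Sf1  (Sf1 fixes flow; stroke at Sf1)
b2 stroke→J3  (J3 flow already set via bond 5)
b4 stroke→J3  (common-f at J3 fixed by 5)
b1 stroke→J2  (common-f at J2 fixed by 2)
b0 stroke→TF1  (through TF1, causality passes straight; one stroke at TF1)
b3 stroke→J1  (closing 0-jn rule on J1)

β0 stroke→TF1
β1 stroke→J2
β2 stroke→J3
β3 stroke→J1
β4 stroke→J3
β5 stroke→Sf1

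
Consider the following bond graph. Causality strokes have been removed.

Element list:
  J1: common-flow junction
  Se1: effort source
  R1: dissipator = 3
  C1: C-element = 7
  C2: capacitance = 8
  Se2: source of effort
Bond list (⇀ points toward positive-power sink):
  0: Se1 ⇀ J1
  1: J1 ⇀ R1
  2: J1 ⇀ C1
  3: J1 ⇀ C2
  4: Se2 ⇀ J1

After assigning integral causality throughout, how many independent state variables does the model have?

bond 0 stroke at J1  (Se1 fixes effort; stroke away)
bond 4 stroke at J1  (Se2 fixes effort; stroke away)
bond 2 stroke at J1  (C1: C, integral causality)
bond 3 stroke at J1  (C2 outputs effort q/C2)
bond 1 stroke at R1  (J1: last free bond brings flow in)

2  (C1, C2 all integral)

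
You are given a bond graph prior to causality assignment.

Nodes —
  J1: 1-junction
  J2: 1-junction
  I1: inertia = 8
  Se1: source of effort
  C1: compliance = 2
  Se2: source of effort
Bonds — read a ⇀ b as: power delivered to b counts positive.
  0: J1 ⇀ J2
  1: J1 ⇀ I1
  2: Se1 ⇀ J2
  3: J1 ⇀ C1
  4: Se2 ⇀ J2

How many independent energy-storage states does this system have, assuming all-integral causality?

2  (C1, I1 all integral)

#2 stroke→J2  (source Se1 imposes e)
#4 stroke→J2  (Se2: effort source, stroke at far end)
#0 stroke→J1  (J2: last free bond brings flow in)
#1 stroke→I1  (I1 integral (f out))
#3 stroke→J1  (J1: bond 1 brought flow, rest push out)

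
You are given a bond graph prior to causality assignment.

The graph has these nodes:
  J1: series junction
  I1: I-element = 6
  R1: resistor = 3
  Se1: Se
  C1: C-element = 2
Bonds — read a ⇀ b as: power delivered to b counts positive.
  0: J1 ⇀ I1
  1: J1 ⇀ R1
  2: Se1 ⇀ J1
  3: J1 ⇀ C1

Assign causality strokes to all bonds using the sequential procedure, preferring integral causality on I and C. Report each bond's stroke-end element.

β0 stroke at I1
β1 stroke at J1
β2 stroke at J1
β3 stroke at J1

#2 stroke→J1  (Se1 (Se) sets effort on bond)
#0 stroke→I1  (I1 integral (f out))
#1 stroke→J1  (common-f at J1 fixed by 0)
#3 stroke→J1  (J1 flow already set via bond 0)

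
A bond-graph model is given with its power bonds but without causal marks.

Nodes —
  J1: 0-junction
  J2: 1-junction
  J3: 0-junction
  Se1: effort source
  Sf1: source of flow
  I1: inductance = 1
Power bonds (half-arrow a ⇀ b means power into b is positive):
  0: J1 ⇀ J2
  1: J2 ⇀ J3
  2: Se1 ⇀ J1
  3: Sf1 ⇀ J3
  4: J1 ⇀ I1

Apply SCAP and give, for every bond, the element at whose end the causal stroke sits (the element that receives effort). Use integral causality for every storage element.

β2 |J1  (Se1 (Se) sets effort on bond)
β3 |Sf1  (Sf1: flow source, stroke at near end)
β0 |J2  (J1: bond 2 brought effort, rest push out)
β4 |I1  (0-jn J1 has e-setter on 2)
β1 |J3  (J2 needs exactly one f-in)

bond 0 stroke at J2
bond 1 stroke at J3
bond 2 stroke at J1
bond 3 stroke at Sf1
bond 4 stroke at I1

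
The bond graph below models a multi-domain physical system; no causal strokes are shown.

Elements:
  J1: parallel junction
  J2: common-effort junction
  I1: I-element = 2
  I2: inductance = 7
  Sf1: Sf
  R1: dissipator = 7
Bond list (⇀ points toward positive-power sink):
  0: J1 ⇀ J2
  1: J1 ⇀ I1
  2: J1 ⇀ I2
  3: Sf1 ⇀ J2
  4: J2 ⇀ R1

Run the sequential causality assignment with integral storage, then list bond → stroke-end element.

#3 stroke→Sf1  (Sf1: flow source, stroke at near end)
#1 stroke→I1  (prefer integral on I1)
#2 stroke→I2  (I2: I, integral causality)
#0 stroke→J1  (J1 needs exactly one e-in)
#4 stroke→J2  (closing 0-jn rule on J2)

#0 →J1
#1 →I1
#2 →I2
#3 →Sf1
#4 →J2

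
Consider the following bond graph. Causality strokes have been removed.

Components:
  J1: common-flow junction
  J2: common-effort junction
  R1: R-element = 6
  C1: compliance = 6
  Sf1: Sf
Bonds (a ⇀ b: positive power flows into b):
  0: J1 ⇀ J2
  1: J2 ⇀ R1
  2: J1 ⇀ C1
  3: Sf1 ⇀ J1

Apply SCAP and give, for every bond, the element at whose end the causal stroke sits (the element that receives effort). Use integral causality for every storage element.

b3 stroke→Sf1  (Sf1 fixes flow; stroke at Sf1)
b0 stroke→J1  (J1 flow already set via bond 3)
b2 stroke→J1  (J1: bond 3 brought flow, rest push out)
b1 stroke→J2  (closing 0-jn rule on J2)

#0 stroke→J1
#1 stroke→J2
#2 stroke→J1
#3 stroke→Sf1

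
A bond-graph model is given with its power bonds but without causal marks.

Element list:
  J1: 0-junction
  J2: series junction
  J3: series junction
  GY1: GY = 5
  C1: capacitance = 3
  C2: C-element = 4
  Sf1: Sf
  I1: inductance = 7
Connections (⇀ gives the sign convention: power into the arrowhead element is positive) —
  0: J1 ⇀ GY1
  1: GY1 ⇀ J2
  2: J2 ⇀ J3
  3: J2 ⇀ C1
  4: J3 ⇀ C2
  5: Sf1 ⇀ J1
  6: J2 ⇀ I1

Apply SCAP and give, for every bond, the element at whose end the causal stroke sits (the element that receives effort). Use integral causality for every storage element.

bond 0 stroke at J1
bond 1 stroke at J2
bond 2 stroke at J2
bond 3 stroke at J2
bond 4 stroke at J3
bond 5 stroke at Sf1
bond 6 stroke at I1

bond 5 |Sf1  (Sf1: flow source, stroke at near end)
bond 0 |J1  (closing 0-jn rule on J1)
bond 1 |J2  (GY GY1: same side as bond 0)
bond 3 |J2  (C1 integral (e out))
bond 4 |J3  (C2 outputs effort q/C2)
bond 2 |J2  (J3: last free bond brings flow in)
bond 6 |I1  (only one flow-in slot at J2)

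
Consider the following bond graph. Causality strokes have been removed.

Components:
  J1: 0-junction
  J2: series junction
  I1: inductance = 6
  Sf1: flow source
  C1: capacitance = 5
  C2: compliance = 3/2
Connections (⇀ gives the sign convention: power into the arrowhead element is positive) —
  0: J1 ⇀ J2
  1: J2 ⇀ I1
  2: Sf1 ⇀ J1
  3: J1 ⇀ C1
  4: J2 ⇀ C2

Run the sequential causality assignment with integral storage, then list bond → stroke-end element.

b0 stroke→J2
b1 stroke→I1
b2 stroke→Sf1
b3 stroke→J1
b4 stroke→J2

β2 →Sf1  (Sf1 fixes flow; stroke at Sf1)
β1 →I1  (I1 outputs flow p/I1)
β0 →J2  (1-jn J2 has f-setter on 1)
β4 →J2  (J2 flow already set via bond 1)
β3 →J1  (J1 needs exactly one e-in)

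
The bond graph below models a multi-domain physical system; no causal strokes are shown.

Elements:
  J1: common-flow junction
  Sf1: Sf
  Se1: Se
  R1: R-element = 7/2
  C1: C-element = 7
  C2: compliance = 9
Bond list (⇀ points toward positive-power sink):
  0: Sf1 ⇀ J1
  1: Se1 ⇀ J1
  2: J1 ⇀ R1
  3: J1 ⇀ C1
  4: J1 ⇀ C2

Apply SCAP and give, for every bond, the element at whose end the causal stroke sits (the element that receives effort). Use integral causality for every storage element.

#0 stroke at Sf1
#1 stroke at J1
#2 stroke at J1
#3 stroke at J1
#4 stroke at J1

b0 stroke at Sf1  (source Sf1 imposes f)
b1 stroke at J1  (Se1: effort source, stroke at far end)
b2 stroke at J1  (J1: bond 0 brought flow, rest push out)
b3 stroke at J1  (J1: bond 0 brought flow, rest push out)
b4 stroke at J1  (1-jn J1 has f-setter on 0)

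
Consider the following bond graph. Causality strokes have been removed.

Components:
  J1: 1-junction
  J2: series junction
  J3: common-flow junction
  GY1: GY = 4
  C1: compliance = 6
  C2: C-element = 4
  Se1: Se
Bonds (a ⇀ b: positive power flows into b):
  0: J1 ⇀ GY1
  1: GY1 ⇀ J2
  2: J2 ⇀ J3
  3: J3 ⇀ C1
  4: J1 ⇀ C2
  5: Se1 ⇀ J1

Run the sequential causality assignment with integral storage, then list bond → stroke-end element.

bond 5 stroke at J1  (source Se1 imposes e)
bond 3 stroke at J3  (C1 integral (e out))
bond 2 stroke at J2  (closing 1-jn rule on J3)
bond 1 stroke at GY1  (only one flow-in slot at J2)
bond 0 stroke at GY1  (through GY1, causality inverts; strokes same side of GY1)
bond 4 stroke at J1  (J1 flow already set via bond 0)

#0 stroke→GY1
#1 stroke→GY1
#2 stroke→J2
#3 stroke→J3
#4 stroke→J1
#5 stroke→J1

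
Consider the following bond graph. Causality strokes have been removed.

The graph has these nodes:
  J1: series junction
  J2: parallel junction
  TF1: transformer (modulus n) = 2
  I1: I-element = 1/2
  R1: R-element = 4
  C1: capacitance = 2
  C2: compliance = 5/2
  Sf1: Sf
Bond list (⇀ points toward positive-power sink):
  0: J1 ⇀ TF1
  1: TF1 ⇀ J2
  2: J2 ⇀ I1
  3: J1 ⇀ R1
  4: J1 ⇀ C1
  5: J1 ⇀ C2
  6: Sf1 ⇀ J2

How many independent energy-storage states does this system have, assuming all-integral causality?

b6 →Sf1  (Sf1 (Sf) sets flow on bond)
b2 →I1  (I1 integral (f out))
b1 →J2  (closing 0-jn rule on J2)
b0 →TF1  (TF TF1: opposite of bond 1)
b3 →J1  (J1: bond 0 brought flow, rest push out)
b4 →J1  (J1: bond 0 brought flow, rest push out)
b5 →J1  (J1 flow already set via bond 0)

3  (C1, C2, I1 all integral)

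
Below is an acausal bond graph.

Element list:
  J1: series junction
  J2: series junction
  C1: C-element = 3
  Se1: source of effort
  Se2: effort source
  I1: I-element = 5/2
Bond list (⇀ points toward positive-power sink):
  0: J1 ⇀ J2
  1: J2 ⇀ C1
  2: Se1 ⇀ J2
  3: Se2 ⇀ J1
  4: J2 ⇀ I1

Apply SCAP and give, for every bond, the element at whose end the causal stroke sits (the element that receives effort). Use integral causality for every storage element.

β0 |J2
β1 |J2
β2 |J2
β3 |J1
β4 |I1

b2 →J2  (Se1 (Se) sets effort on bond)
b3 →J1  (source Se2 imposes e)
b0 →J2  (only one flow-in slot at J1)
b1 →J2  (C1 integral (e out))
b4 →I1  (J2 needs exactly one f-in)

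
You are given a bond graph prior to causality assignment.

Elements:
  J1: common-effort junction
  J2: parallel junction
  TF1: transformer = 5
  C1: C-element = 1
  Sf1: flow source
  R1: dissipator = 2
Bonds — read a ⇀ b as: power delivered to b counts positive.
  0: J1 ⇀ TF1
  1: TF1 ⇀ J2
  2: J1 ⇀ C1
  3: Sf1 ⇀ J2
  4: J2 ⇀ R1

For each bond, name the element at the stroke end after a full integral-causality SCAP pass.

b3 |Sf1  (Sf1 fixes flow; stroke at Sf1)
b2 |J1  (C1 integral (e out))
b0 |TF1  (common-e at J1 fixed by 2)
b1 |J2  (TF TF1: opposite of bond 0)
b4 |R1  (J2 effort already set via bond 1)

β0 stroke→TF1
β1 stroke→J2
β2 stroke→J1
β3 stroke→Sf1
β4 stroke→R1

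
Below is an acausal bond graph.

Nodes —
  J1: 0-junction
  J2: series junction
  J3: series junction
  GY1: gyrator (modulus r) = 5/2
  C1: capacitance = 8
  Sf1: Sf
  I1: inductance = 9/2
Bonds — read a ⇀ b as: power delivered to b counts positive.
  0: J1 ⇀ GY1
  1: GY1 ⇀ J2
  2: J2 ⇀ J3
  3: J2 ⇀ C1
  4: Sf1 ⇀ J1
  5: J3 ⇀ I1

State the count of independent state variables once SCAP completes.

b4 stroke at Sf1  (Sf1 (Sf) sets flow on bond)
b0 stroke at J1  (J1: last free bond brings effort in)
b1 stroke at J2  (GY1 both-in/both-out from 0)
b3 stroke at J2  (C1 integral (e out))
b2 stroke at J3  (only one flow-in slot at J2)
b5 stroke at I1  (only one flow-in slot at J3)

2  (C1, I1 all integral)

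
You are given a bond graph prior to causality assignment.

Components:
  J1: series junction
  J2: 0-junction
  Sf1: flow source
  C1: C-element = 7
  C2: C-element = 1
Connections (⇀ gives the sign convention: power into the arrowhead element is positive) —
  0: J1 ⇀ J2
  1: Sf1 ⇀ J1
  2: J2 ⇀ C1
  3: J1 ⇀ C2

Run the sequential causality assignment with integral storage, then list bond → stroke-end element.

#1 |Sf1  (Sf1: flow source, stroke at near end)
#0 |J1  (J1 flow already set via bond 1)
#3 |J1  (common-f at J1 fixed by 1)
#2 |J2  (closing 0-jn rule on J2)

bond 0 stroke→J1
bond 1 stroke→Sf1
bond 2 stroke→J2
bond 3 stroke→J1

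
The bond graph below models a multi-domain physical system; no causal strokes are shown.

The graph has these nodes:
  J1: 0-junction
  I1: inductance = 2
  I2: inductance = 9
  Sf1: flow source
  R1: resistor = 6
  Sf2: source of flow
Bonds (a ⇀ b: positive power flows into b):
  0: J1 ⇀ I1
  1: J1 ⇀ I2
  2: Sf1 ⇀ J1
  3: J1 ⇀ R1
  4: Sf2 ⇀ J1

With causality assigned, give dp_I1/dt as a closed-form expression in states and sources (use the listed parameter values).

dp_I1/dt = 6*F_Sf1 + 6*F_Sf2 - 3*p_I1 - 2*p_I2/3

b2 →Sf1  (source Sf1 imposes f)
b4 →Sf2  (Sf2: flow source, stroke at near end)
b0 →I1  (I1 integral (f out))
b1 →I2  (I2: I, integral causality)
b3 →J1  (closing 0-jn rule on J1)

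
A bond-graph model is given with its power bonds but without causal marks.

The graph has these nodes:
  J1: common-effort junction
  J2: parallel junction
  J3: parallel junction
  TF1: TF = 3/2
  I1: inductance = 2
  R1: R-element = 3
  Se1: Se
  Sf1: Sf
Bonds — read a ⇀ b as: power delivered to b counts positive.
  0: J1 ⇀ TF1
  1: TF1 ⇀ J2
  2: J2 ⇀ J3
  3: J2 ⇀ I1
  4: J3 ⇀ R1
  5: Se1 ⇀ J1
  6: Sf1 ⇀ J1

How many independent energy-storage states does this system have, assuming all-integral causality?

1  (I1 all integral)

bond 5 stroke→J1  (Se1 fixes effort; stroke away)
bond 6 stroke→Sf1  (source Sf1 imposes f)
bond 0 stroke→TF1  (J1 effort already set via bond 5)
bond 1 stroke→J2  (TF1 one-in-one-out from 0)
bond 2 stroke→J3  (J2 effort already set via bond 1)
bond 3 stroke→I1  (0-jn J2 has e-setter on 1)
bond 4 stroke→R1  (J3: bond 2 brought effort, rest push out)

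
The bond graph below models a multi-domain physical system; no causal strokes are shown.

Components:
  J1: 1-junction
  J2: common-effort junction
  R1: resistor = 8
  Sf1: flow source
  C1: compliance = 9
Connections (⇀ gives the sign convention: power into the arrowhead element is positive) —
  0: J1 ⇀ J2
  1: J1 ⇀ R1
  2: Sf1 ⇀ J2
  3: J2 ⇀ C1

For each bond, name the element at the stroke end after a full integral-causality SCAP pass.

β2 stroke at Sf1  (Sf1 (Sf) sets flow on bond)
β3 stroke at J2  (C1 integral (e out))
β0 stroke at J1  (common-e at J2 fixed by 3)
β1 stroke at R1  (J1: last free bond brings flow in)

#0 stroke→J1
#1 stroke→R1
#2 stroke→Sf1
#3 stroke→J2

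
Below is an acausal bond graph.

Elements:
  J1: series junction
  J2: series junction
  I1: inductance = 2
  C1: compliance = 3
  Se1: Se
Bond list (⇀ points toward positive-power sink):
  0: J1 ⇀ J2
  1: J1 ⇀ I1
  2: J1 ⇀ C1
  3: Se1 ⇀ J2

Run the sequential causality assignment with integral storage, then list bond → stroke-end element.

b3 stroke at J2  (Se1 (Se) sets effort on bond)
b0 stroke at J1  (J2 needs exactly one f-in)
b1 stroke at I1  (I1 integral (f out))
b2 stroke at J1  (common-f at J1 fixed by 1)

#0 →J1
#1 →I1
#2 →J1
#3 →J2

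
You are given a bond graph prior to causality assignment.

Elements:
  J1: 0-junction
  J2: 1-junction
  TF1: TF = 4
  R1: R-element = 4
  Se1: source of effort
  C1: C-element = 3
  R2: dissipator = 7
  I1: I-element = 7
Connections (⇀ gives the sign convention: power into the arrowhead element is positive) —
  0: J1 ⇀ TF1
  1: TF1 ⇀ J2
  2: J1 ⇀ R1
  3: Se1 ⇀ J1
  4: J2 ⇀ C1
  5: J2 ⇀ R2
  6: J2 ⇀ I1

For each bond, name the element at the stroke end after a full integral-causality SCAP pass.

bond 0 stroke→TF1
bond 1 stroke→J2
bond 2 stroke→R1
bond 3 stroke→J1
bond 4 stroke→J2
bond 5 stroke→J2
bond 6 stroke→I1

bond 3 stroke at J1  (Se1: effort source, stroke at far end)
bond 0 stroke at TF1  (J1 effort already set via bond 3)
bond 2 stroke at R1  (common-e at J1 fixed by 3)
bond 1 stroke at J2  (TF1: transformer flips bond 0)
bond 4 stroke at J2  (C1 outputs effort q/C1)
bond 6 stroke at I1  (I1 integral (f out))
bond 5 stroke at J2  (1-jn J2 has f-setter on 6)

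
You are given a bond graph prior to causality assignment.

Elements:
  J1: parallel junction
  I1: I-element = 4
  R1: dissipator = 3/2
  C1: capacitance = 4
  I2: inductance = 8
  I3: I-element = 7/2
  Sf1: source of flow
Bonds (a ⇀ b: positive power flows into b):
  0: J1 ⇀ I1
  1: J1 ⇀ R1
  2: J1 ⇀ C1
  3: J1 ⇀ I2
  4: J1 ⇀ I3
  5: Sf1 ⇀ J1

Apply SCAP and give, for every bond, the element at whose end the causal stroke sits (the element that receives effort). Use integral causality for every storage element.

bond 5 stroke at Sf1  (source Sf1 imposes f)
bond 0 stroke at I1  (I1: I, integral causality)
bond 2 stroke at J1  (prefer integral on C1)
bond 1 stroke at R1  (J1 effort already set via bond 2)
bond 3 stroke at I2  (common-e at J1 fixed by 2)
bond 4 stroke at I3  (common-e at J1 fixed by 2)

#0 |I1
#1 |R1
#2 |J1
#3 |I2
#4 |I3
#5 |Sf1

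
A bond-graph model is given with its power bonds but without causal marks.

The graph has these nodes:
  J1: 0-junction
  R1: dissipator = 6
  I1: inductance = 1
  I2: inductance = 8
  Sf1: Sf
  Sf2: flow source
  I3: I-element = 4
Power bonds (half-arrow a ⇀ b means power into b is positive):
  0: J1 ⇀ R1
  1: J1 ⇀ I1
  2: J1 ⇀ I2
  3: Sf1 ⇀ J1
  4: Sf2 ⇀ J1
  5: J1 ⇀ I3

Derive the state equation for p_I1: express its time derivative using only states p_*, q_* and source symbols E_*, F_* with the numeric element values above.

b3 stroke at Sf1  (Sf1 (Sf) sets flow on bond)
b4 stroke at Sf2  (Sf2 (Sf) sets flow on bond)
b1 stroke at I1  (prefer integral on I1)
b2 stroke at I2  (I2 integral (f out))
b5 stroke at I3  (I3 integral (f out))
b0 stroke at J1  (closing 0-jn rule on J1)

dp_I1/dt = 6*F_Sf1 + 6*F_Sf2 - 6*p_I1 - 3*p_I2/4 - 3*p_I3/2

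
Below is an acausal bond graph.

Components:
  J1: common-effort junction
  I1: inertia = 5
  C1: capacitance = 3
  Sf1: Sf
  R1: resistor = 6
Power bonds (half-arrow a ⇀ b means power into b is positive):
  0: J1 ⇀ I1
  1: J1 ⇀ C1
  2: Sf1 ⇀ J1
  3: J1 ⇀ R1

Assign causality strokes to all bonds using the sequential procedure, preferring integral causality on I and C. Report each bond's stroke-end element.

b0 stroke→I1
b1 stroke→J1
b2 stroke→Sf1
b3 stroke→R1

bond 2 →Sf1  (Sf1 fixes flow; stroke at Sf1)
bond 0 →I1  (prefer integral on I1)
bond 1 →J1  (prefer integral on C1)
bond 3 →R1  (J1: bond 1 brought effort, rest push out)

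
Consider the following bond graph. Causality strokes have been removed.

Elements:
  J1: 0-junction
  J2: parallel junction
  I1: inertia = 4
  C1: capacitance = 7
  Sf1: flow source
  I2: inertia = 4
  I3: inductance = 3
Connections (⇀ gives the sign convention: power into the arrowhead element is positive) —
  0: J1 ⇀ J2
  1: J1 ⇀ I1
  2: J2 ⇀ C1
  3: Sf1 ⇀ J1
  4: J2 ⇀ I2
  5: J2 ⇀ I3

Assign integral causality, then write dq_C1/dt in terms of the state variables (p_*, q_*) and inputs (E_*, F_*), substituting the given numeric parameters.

β3 stroke at Sf1  (Sf1 (Sf) sets flow on bond)
β1 stroke at I1  (I1: I, integral causality)
β0 stroke at J1  (J1: last free bond brings effort in)
β2 stroke at J2  (C1 outputs effort q/C1)
β4 stroke at I2  (J2 effort already set via bond 2)
β5 stroke at I3  (J2: bond 2 brought effort, rest push out)

dq_C1/dt = F_Sf1 - p_I1/4 - p_I2/4 - p_I3/3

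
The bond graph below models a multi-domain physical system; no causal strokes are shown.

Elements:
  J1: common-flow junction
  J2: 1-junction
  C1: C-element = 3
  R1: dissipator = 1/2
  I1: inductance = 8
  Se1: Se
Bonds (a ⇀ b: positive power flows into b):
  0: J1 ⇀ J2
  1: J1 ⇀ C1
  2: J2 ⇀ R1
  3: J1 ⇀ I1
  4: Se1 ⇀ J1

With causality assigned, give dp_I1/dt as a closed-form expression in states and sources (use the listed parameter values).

dp_I1/dt = E_Se1 - p_I1/16 - q_C1/3

β4 |J1  (Se1 fixes effort; stroke away)
β1 |J1  (prefer integral on C1)
β3 |I1  (I1 integral (f out))
β0 |J1  (J1: bond 3 brought flow, rest push out)
β2 |J2  (1-jn J2 has f-setter on 0)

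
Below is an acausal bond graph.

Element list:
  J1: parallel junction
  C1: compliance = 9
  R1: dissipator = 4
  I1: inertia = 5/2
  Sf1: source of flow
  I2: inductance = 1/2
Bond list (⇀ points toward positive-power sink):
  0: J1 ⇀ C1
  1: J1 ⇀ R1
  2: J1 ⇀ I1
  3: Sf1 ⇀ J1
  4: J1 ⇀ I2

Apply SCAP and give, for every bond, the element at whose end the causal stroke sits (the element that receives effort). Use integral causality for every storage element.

b3 →Sf1  (source Sf1 imposes f)
b0 →J1  (C1 outputs effort q/C1)
b1 →R1  (common-e at J1 fixed by 0)
b2 →I1  (0-jn J1 has e-setter on 0)
b4 →I2  (J1 effort already set via bond 0)

b0 |J1
b1 |R1
b2 |I1
b3 |Sf1
b4 |I2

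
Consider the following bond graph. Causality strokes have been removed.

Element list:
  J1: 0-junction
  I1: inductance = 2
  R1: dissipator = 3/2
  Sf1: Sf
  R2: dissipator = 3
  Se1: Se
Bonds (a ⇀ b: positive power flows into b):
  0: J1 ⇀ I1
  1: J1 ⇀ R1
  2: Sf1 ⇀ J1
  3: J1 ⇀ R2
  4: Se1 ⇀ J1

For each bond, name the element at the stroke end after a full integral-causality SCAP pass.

b2 stroke→Sf1  (Sf1: flow source, stroke at near end)
b4 stroke→J1  (Se1: effort source, stroke at far end)
b0 stroke→I1  (J1: bond 4 brought effort, rest push out)
b1 stroke→R1  (common-e at J1 fixed by 4)
b3 stroke→R2  (J1: bond 4 brought effort, rest push out)

#0 →I1
#1 →R1
#2 →Sf1
#3 →R2
#4 →J1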